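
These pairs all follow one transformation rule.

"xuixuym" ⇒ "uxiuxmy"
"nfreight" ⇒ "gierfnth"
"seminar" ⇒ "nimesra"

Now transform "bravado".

avarbod

What's happening: reverse the string, then move the first 2 characters to the end (rotate left by 2).
Starting from "bravado": after the first operation, "odavarb"; after the second, "avarbod".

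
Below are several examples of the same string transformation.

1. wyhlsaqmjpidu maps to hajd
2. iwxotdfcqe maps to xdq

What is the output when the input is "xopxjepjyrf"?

pey

The transformation: keep one character in every 3, starting at position 3 (positions 3rd, 6th, 9th, ...).
So "xopxjepjyrf" becomes "pey".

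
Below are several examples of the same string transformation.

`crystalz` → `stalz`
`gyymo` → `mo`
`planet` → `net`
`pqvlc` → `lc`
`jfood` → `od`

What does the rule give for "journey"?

rney

The rule is to delete the first 3 characters.
"journey" → "rney".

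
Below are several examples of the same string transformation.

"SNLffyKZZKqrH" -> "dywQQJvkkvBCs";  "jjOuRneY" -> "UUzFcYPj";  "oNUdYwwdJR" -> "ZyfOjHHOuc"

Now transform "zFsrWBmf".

KqDChmXQ

In each case the input is transformed by: shift every letter 11 places forward in the alphabet (wrapping around), then flip the case of every letter.
So "zFsrWBmf" becomes "KqDChmXQ".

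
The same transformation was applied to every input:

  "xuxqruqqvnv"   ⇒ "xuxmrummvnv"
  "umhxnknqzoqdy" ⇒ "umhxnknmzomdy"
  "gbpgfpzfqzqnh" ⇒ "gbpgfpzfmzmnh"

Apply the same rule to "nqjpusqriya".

What's happening: replace every "q" with "m".
So "nqjpusqriya" becomes "nmjpusmriya".

nmjpusmriya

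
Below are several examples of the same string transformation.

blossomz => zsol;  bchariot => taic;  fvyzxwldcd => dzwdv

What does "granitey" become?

The pattern: keep every other character starting from the second (positions 2nd, 4th, 6th, ...), then swap the first and last characters.
"granitey" → "rnty" → "yntr".

yntr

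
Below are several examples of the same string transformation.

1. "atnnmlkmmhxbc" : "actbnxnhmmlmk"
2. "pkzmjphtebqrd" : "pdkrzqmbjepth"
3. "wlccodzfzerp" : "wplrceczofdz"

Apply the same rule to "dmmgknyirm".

dmmrmigykn

Looking at the pairs, the operation is to take characters alternately from the front and the back (1st, last, 2nd, 2nd-last, ...).
Applying that to "dmmgknyirm" gives "dmmrmigykn".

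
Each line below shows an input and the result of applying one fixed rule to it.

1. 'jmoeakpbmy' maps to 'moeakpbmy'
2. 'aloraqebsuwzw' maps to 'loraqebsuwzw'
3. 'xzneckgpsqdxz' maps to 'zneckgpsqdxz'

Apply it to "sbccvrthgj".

bccvrthgj

Looking at the pairs, the operation is to delete the first character.
Doing the same to "sbccvrthgj": "bccvrthgj".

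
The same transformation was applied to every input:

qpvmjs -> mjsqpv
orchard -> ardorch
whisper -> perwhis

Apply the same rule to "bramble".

blebram

In each case the input is transformed by: move the last 3 characters to the front (rotate right by 3).
So "bramble" becomes "blebram".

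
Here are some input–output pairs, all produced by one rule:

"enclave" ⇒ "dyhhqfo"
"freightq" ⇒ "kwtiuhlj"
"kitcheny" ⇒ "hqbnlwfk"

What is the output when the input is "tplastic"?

wlfwsodv

Each output is the input with this applied: shift every letter 3 places forward in the alphabet (wrapping around), then move the last 3 characters to the front (rotate right by 3).
Applying both steps to "tplastic": "wsodvwlf", then "wlfwsodv".
(Check on "freightq": → "iuhljkwt" → "kwtiuhlj" ✓)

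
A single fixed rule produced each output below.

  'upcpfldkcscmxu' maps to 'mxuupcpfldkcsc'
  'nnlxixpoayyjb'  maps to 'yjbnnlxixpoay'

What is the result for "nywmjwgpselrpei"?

peinywmjwgpselr

The rule is to move the last 3 characters to the front (rotate right by 3).
So "nywmjwgpselrpei" becomes "peinywmjwgpselr".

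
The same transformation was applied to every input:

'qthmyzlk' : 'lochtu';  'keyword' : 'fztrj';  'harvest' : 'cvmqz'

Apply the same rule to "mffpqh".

haak

In each case the input is transformed by: shift every letter 5 places backward in the alphabet (wrapping around), then delete the last 2 characters.
For "mffpqh", step one produces "haaklc"; step two turns that into "haak".
(Check on "qthmyzlk": → "lochtugf" → "lochtu" ✓)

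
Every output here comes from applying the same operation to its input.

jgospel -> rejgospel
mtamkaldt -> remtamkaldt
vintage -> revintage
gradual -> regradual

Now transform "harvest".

reharvest

Rule — prepend "re".
On "harvest" that produces "reharvest".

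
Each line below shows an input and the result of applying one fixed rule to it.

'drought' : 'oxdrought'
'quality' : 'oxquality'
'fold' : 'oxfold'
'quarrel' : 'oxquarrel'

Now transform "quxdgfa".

Looking at the pairs, the operation is to prepend "ox".
Applying that to "quxdgfa" gives "oxquxdgfa".

oxquxdgfa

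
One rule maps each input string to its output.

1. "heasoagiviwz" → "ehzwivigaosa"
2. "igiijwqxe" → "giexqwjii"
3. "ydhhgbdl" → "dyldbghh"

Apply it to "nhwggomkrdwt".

hntwdrkmoggw

Rule — reverse the string, then move the last 2 characters to the front (rotate right by 2).
On "nhwggomkrdwt": the first step gives "twdrkmoggwhn", and the second then gives "hntwdrkmoggw".
(Check on "heasoagiviwz": → "zwivigaosaeh" → "ehzwivigaosa" ✓)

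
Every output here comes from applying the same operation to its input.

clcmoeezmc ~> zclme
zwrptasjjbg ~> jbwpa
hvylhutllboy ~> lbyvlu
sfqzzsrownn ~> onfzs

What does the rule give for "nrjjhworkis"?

rirjw

The transformation: keep every other character starting from the second (positions 2nd, 4th, 6th, ...), then move the first 3 characters to the end (rotate left by 3).
"nrjjhworkis" → "rjwri" → "rirjw".
(Check on "hvylhutllboy": → "vlulby" → "lbyvlu" ✓)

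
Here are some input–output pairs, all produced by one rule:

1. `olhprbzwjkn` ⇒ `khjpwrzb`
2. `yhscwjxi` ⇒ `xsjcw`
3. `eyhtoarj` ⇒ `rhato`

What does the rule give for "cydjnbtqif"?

The transformation: take characters alternately from the front and the back (1st, last, 2nd, 2nd-last, ...), then delete the first 3 characters.
On "cydjnbtqif": the first step gives "cfyidqjtnb", and the second then gives "idqjtnb".
(Check on "eyhtoarj": → "ejyrhato" → "rhato" ✓)

idqjtnb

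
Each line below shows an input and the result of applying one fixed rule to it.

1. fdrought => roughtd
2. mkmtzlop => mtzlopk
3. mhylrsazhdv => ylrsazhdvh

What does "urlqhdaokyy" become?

What's happening: delete the first character, then move the first character to the end.
So "urlqhdaokyy" becomes "lqhdaokyyr".

lqhdaokyyr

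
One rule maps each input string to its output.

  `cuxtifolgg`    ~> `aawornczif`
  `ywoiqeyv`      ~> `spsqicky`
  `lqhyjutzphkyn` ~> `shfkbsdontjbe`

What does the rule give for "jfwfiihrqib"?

The pattern: move the last 2 characters to the front (rotate right by 2), then shift every letter 6 places backward in the alphabet (wrapping around).
On "jfwfiihrqib": the first step gives "ibjfwfiihrq", and the second then gives "cvdzqzccblk".

cvdzqzccblk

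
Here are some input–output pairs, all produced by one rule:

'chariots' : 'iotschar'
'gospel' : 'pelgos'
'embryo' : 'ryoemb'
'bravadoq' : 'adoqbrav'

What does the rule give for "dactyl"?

Each output is the input with this applied: swap the front and back halves of the string.
Doing the same to "dactyl": "tyldac".

tyldac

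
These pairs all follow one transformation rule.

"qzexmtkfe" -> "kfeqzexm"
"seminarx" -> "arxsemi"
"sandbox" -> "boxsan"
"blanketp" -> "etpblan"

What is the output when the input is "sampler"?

In each case the input is transformed by: move the last 3 characters to the front (rotate right by 3), then delete the last character.
Working it through for "sampler": intermediate "lersamp", final "lersam".
(Check on "blanketp": → "etpblank" → "etpblan" ✓)

lersam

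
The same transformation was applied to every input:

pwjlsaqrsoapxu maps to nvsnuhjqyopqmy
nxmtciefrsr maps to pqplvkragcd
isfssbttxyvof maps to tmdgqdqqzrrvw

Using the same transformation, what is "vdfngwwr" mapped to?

Rule — move the last 3 characters to the front (rotate right by 3), then shift every letter 2 places backward in the alphabet (wrapping around).
Working it through for "vdfngwwr": intermediate "wwrvdfng", final "uuptbdle".

uuptbdle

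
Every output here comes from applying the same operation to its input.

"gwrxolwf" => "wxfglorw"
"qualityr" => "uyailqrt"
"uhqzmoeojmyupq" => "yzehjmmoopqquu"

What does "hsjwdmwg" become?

The transformation: sort the characters into alphabetical order, then move the last 2 characters to the front (rotate right by 2).
"hsjwdmwg" → "dghjmsww" → "wwdghjms".

wwdghjms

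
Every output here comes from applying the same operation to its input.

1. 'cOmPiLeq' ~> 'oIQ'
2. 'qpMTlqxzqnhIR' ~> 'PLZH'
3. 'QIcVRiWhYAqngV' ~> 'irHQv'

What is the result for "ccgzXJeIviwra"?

CxiW

Rule — flip the case of every letter, then keep one character in every 3, starting at position 2 (positions 2nd, 5th, 8th, ...).
Starting from "ccgzXJeIviwra": after the first operation, "CCGZxjEiVIWRA"; after the second, "CxiW".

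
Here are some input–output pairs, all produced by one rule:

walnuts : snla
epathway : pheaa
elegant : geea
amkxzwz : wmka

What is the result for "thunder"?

Looking at the pairs, the operation is to sort the characters into reverse alphabetical order, then delete the first 3 characters.
Starting from "thunder": after the first operation, "utrnhed"; after the second, "nhed".

nhed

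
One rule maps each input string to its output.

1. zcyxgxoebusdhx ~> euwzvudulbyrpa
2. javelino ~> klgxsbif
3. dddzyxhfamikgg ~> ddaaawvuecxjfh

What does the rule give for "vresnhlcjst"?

The transformation: move the last 2 characters to the front (rotate right by 2), then shift every letter 3 places backward in the alphabet (wrapping around).
Working it through for "vresnhlcjst": intermediate "stvresnhlcj", final "pqsobpkeizg".

pqsobpkeizg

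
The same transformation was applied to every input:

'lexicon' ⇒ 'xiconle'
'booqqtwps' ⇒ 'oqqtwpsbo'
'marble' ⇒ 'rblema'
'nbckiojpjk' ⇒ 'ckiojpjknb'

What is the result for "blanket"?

The pattern: move the first 2 characters to the end (rotate left by 2).
So "blanket" becomes "anketbl".

anketbl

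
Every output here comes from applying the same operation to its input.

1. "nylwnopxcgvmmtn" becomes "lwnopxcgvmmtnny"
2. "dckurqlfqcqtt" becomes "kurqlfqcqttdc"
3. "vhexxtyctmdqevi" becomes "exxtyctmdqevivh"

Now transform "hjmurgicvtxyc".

Rule — move the first 2 characters to the end (rotate left by 2).
Applying that to "hjmurgicvtxyc" gives "murgicvtxychj".

murgicvtxychj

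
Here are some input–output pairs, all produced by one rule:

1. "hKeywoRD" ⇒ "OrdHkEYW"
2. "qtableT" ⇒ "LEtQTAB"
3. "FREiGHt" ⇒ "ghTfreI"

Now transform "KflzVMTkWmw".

wMWkFLZvmtK

What's happening: move the last 3 characters to the front (rotate right by 3), then flip the case of every letter.
Applying both steps to "KflzVMTkWmw": "WmwKflzVMTk", then "wMWkFLZvmtK".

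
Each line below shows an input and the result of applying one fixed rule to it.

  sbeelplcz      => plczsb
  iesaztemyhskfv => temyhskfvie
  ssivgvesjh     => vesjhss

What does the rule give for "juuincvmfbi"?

Looking at the pairs, the operation is to move the first 2 characters to the end (rotate left by 2), then delete the first 3 characters.
So "juuincvmfbi" becomes "cvmfbiju".

cvmfbiju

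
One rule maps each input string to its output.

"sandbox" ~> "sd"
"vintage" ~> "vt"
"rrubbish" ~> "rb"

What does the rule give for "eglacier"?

ea

Each output is the input with this applied: move the last 2 characters to the front (rotate right by 2), then keep one character in every 3, starting at position 3 (positions 3rd, 6th, 9th, ...).
"eglacier" → "ereglaci" → "ea".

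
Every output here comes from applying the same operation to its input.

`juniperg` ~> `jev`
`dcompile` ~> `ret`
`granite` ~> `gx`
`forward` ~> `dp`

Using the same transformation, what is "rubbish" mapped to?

The transformation: keep one character in every 3, starting at position 2 (positions 2nd, 5th, 8th, ...), then shift every letter 11 places backward in the alphabet (wrapping around).
So "rubbish" becomes "jx".

jx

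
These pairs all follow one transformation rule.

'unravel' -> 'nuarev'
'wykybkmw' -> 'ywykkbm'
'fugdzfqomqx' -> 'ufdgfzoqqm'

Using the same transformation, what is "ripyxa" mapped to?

In each case the input is transformed by: delete the last character, then swap each adjacent pair of characters (1↔2, 3↔4, ...).
"ripyxa" → "ripyx" → "irypx".

irypx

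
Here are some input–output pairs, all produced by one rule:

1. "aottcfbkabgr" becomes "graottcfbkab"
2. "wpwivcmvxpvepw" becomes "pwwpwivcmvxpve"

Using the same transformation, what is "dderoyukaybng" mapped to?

ngdderoyukayb

The transformation: move the last 2 characters to the front (rotate right by 2).
Applying that to "dderoyukaybng" gives "ngdderoyukayb".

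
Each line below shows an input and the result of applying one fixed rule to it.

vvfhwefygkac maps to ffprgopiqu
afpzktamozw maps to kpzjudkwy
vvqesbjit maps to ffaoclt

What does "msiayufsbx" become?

wcskiepc

The pattern: shift every letter 10 places forward in the alphabet (wrapping around), then delete the last 2 characters.
Doing the same to "msiayufsbx": "wcskiepc".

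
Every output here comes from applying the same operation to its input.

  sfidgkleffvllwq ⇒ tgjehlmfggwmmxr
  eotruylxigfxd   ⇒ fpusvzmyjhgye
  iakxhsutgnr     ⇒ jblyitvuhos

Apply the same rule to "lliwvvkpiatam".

mmjxwwlqjbubn

In each case the input is transformed by: shift every letter 1 place forward in the alphabet (wrapping around).
On "lliwvvkpiatam" that produces "mmjxwwlqjbubn".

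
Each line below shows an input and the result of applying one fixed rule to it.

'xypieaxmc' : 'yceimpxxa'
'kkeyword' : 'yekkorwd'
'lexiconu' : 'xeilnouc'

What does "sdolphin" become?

shilnopd

What's happening: sort the characters into alphabetical order, then swap the first and last characters.
So "sdolphin" becomes "shilnopd".
(Check on "xypieaxmc": → "aceimpxxy" → "yceimpxxa" ✓)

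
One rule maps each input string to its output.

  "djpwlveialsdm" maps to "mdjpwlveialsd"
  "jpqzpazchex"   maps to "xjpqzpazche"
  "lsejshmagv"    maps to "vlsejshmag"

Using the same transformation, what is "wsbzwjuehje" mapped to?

ewsbzwjuehj

Each output is the input with this applied: move the last character to the front.
Doing the same to "wsbzwjuehje": "ewsbzwjuehj".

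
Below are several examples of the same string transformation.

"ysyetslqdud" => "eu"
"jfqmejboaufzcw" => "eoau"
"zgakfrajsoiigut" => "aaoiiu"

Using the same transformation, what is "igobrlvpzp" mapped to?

io

The pattern: keep only the vowels.
Doing the same to "igobrlvpzp": "io".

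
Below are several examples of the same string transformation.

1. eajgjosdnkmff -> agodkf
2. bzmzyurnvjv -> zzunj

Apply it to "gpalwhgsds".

plhss

What's happening: keep every other character starting from the second (positions 2nd, 4th, 6th, ...).
"gpalwhgsds" → "plhss".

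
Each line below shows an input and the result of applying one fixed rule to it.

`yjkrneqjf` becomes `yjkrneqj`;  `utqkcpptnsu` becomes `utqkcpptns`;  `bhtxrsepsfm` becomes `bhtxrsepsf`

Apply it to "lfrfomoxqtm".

lfrfomoxqt

In each case the input is transformed by: delete the last character.
"lfrfomoxqtm" → "lfrfomoxqt".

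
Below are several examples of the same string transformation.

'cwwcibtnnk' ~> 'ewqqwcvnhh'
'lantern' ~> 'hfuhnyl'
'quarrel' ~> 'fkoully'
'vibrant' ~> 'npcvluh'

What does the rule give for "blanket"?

What's happening: move the last character to the front, then shift every letter 6 places backward in the alphabet (wrapping around).
Doing the same to "blanket": "nvfuhey".

nvfuhey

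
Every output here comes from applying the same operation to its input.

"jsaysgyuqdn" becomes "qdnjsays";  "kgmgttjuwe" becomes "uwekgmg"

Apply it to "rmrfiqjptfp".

tfprmrfi

The transformation: move the last 3 characters to the front (rotate right by 3), then delete the last 3 characters.
Doing the same to "rmrfiqjptfp": "tfprmrfi".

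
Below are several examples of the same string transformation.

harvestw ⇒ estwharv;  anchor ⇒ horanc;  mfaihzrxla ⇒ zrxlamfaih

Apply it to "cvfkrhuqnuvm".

uqnuvmcvfkrh

Each output is the input with this applied: swap the front and back halves of the string.
For "cvfkrhuqnuvm" the result is "uqnuvmcvfkrh".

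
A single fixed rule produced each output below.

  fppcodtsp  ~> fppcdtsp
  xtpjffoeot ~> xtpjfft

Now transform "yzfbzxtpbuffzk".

Looking at the pairs, the operation is to remove every vowel.
Applying that to "yzfbzxtpbuffzk" gives "yzfbzxtpbffzk".

yzfbzxtpbffzk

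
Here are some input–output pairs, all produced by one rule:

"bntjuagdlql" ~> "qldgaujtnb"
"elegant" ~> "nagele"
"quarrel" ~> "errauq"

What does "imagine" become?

Rule — delete the last character, then reverse the string.
For "imagine" the result is "nigami".

nigami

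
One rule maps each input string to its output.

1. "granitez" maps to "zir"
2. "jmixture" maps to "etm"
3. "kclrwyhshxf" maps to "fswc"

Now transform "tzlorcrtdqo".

otrz

The rule is to reverse the string, then keep one character in every 3, starting at position 1 (positions 1st, 4th, 7th, ...).
Working it through for "tzlorcrtdqo": intermediate "oqdtrcrolzt", final "otrz".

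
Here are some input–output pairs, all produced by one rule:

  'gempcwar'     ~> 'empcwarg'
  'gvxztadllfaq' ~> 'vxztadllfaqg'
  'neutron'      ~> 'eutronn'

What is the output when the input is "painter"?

ainterp

The transformation: move the first character to the end.
Doing the same to "painter": "ainterp".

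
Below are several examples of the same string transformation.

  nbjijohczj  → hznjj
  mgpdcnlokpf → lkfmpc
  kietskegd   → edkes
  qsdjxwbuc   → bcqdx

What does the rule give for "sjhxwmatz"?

azshw

The pattern: keep every other character starting from the first (positions 1st, 3rd, 5th, ...), then move the first 3 characters to the end (rotate left by 3).
"sjhxwmatz" → "shwaz" → "azshw".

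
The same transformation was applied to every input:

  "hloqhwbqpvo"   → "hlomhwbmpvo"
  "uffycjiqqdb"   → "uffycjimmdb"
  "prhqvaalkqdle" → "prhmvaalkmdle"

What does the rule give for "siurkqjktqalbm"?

siurkmjktmalbm

The transformation: replace every "q" with "m".
For "siurkqjktqalbm" the result is "siurkmjktmalbm".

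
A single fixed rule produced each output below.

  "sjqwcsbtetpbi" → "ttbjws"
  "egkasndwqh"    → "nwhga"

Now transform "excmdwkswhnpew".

The rule is to keep every other character starting from the second (positions 2nd, 4th, 6th, ...), then move the last 3 characters to the front (rotate right by 3).
Applying both steps to "excmdwkswhnpew": "xmwshpw", then "hpwxmws".

hpwxmws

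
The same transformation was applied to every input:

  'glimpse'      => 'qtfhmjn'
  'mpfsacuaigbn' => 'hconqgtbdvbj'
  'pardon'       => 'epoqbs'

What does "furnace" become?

What's happening: shift every letter 1 place forward in the alphabet (wrapping around), then move the last 3 characters to the front (rotate right by 3).
"furnace" → "bdfgvso".

bdfgvso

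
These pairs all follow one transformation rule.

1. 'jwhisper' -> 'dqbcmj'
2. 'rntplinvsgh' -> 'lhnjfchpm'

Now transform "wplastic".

The rule is to delete the last 2 characters, then shift every letter 6 places backward in the alphabet (wrapping around).
Starting from "wplastic": after the first operation, "wplast"; after the second, "qjfumn".

qjfumn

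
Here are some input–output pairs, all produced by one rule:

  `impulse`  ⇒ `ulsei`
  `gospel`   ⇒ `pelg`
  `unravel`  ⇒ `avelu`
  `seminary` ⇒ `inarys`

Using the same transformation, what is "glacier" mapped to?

cierg

Looking at the pairs, the operation is to move the first 3 characters to the end (rotate left by 3), then delete the last 2 characters.
Working it through for "glacier": intermediate "ciergla", final "cierg".
(Check on "impulse": → "ulseimp" → "ulsei" ✓)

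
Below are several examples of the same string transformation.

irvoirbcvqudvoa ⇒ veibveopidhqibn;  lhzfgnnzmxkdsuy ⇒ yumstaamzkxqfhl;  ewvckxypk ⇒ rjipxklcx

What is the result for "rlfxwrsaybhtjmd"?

In each case the input is transformed by: shift every letter 13 places forward in the alphabet (wrapping around) — i.e. ROT13.
So "rlfxwrsaybhtjmd" becomes "eyskjefnlougwzq".

eyskjefnlougwzq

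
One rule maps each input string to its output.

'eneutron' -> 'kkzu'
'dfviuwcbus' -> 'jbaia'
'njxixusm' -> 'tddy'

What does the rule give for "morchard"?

sxnx

Rule — shift every letter 6 places forward in the alphabet (wrapping around), then keep every other character starting from the first (positions 1st, 3rd, 5th, ...).
Starting from "morchard": after the first operation, "suxingxj"; after the second, "sxnx".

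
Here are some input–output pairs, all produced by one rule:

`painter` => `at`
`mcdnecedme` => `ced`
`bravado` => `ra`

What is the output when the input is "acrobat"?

cb

The transformation: keep one character in every 3, starting at position 2 (positions 2nd, 5th, 8th, ...).
On "acrobat" that produces "cb".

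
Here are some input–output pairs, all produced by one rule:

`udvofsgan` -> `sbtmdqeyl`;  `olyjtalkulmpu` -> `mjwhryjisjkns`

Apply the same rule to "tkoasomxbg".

Each output is the input with this applied: shift every letter 2 places backward in the alphabet (wrapping around).
Applying that to "tkoasomxbg" gives "rimyqmkvze".

rimyqmkvze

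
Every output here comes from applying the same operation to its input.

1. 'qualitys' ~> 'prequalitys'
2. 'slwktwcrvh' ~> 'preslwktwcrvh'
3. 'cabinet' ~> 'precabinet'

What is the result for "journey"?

prejourney

The pattern: prepend "pre".
So "journey" becomes "prejourney".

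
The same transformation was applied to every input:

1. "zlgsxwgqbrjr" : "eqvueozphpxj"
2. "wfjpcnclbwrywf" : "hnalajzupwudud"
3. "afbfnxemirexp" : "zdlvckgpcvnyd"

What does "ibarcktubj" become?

In each case the input is transformed by: shift every letter 2 places backward in the alphabet (wrapping around), then move the first 2 characters to the end (rotate left by 2).
Working it through for "ibarcktubj": intermediate "gzypairszh", final "ypairszhgz".
(Check on "zlgsxwgqbrjr": → "xjeqvueozphp" → "eqvueozphpxj" ✓)

ypairszhgz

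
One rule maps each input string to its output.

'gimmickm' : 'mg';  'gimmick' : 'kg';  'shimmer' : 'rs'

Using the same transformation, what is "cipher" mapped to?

rc

Rule — move the first character to the end, then keep only the last 2 characters.
Applying both steps to "cipher": "ipherc", then "rc".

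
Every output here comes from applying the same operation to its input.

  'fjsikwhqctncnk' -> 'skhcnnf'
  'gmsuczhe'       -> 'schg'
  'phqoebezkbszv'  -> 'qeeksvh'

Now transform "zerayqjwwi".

Rule — move the first 2 characters to the end (rotate left by 2), then keep every other character starting from the first (positions 1st, 3rd, 5th, ...).
For "zerayqjwwi", step one produces "rayqjwwize"; step two turns that into "ryjwz".

ryjwz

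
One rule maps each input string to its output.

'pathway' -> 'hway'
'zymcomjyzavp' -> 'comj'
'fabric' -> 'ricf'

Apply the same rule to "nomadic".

adic

In each case the input is transformed by: move the first 3 characters to the end (rotate left by 3), then keep only the first 4 characters.
"nomadic" → "adicnom" → "adic".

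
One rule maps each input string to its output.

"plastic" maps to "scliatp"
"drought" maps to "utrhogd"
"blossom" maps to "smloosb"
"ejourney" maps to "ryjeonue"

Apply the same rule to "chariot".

What's happening: take characters alternately from the front and the back (1st, last, 2nd, 2nd-last, ...), then swap the first and last characters.
Applying both steps to "chariot": "cthoair", then "rthoaic".

rthoaic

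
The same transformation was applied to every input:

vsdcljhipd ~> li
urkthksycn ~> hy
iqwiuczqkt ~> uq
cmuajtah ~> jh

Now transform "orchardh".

ah

Looking at the pairs, the operation is to keep one character in every 3, starting at position 2 (positions 2nd, 5th, 8th, ...), then delete the first character.
Applying that to "orchardh" gives "ah".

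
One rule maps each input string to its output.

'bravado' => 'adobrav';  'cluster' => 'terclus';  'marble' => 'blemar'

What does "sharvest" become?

The rule is to move the last 3 characters to the front (rotate right by 3).
Applying that to "sharvest" gives "estsharv".

estsharv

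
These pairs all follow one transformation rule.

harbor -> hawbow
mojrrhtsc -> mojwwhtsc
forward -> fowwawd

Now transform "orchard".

Rule — replace every "r" with "w".
Doing the same to "orchard": "owchawd".

owchawd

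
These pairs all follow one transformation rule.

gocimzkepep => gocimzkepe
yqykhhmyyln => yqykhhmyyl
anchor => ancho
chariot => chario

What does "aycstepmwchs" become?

aycstepmwch

The pattern: delete the last character.
Doing the same to "aycstepmwchs": "aycstepmwch".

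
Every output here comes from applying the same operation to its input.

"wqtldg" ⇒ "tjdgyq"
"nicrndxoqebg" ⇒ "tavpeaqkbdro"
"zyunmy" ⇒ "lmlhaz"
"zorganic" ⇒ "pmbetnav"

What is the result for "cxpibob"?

In each case the input is transformed by: shift every letter 13 places forward in the alphabet (wrapping around) — i.e. ROT13, then move the last character to the front.
"cxpibob" → "opkcvob".

opkcvob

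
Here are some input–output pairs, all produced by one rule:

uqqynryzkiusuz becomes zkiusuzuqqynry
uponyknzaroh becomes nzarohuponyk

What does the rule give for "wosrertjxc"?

rtjxcwosre

What's happening: swap the front and back halves of the string.
So "wosrertjxc" becomes "rtjxcwosre".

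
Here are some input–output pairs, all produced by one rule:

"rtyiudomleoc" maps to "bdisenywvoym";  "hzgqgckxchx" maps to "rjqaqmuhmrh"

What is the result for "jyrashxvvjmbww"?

tibkcrhfftwlgg

The transformation: shift every letter 10 places forward in the alphabet (wrapping around).
Applying that to "jyrashxvvjmbww" gives "tibkcrhfftwlgg".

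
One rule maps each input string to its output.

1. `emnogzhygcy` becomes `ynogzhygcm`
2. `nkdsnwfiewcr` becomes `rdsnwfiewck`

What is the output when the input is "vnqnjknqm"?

mqnjknqn

The pattern: delete the first character, then swap the first and last characters.
"vnqnjknqm" → "nqnjknqm" → "mqnjknqn".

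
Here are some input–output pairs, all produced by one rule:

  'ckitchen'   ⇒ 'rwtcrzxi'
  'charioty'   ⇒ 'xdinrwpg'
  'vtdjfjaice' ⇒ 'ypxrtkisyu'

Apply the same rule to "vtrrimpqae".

What's happening: swap the front and back halves of the string, then shift every letter 11 places backward in the alphabet (wrapping around).
"vtrrimpqae" → "mpqaevtrri" → "befptkiggx".

befptkiggx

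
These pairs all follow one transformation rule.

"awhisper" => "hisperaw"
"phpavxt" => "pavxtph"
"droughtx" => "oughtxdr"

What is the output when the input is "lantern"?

nternla

Looking at the pairs, the operation is to move the first 2 characters to the end (rotate left by 2).
"lantern" → "nternla".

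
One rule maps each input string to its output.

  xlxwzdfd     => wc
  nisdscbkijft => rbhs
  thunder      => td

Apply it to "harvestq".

qr

What's happening: shift every letter 1 place backward in the alphabet (wrapping around), then keep one character in every 3, starting at position 3 (positions 3rd, 6th, 9th, ...).
So "harvestq" becomes "qr".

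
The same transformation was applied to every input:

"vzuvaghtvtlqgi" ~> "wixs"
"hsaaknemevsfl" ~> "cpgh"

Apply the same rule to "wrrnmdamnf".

The transformation: shift every letter 2 places forward in the alphabet (wrapping around), then keep one character in every 3, starting at position 3 (positions 3rd, 6th, 9th, ...).
"wrrnmdamnf" → "yttpofcoph" → "tfp".

tfp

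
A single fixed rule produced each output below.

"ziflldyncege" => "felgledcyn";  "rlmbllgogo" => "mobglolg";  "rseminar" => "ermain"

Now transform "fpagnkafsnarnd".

The rule is to delete the first 2 characters, then take characters alternately from the front and the back (1st, last, 2nd, 2nd-last, ...).
Applying both steps to "fpagnkafsnarnd": "agnkafsnarnd", then "adgnnrkaanfs".

adgnnrkaanfs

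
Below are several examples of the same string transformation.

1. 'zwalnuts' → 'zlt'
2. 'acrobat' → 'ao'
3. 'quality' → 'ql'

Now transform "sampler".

sp

The transformation: move the last character to the front, then keep one character in every 3, starting at position 2 (positions 2nd, 5th, 8th, ...).
Applying both steps to "sampler": "rsample", then "sp".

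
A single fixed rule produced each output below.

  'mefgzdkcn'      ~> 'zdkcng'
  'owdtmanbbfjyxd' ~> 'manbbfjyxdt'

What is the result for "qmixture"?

Rule — delete the first 3 characters, then move the first character to the end.
So "qmixture" becomes "turex".

turex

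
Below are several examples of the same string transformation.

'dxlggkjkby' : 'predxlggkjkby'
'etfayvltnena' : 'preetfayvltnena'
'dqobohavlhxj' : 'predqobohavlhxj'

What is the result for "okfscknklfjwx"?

preokfscknklfjwx

Each output is the input with this applied: prepend "pre".
So "okfscknklfjwx" becomes "preokfscknklfjwx".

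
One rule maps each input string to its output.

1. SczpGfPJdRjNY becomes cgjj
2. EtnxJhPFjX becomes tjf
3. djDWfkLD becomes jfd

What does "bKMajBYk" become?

kjk

What's happening: keep one character in every 3, starting at position 2 (positions 2nd, 5th, 8th, ...), then convert every letter to lowercase.
Working it through for "bKMajBYk": intermediate "Kjk", final "kjk".
(Check on "SczpGfPJdRjNY": → "cGJj" → "cgjj" ✓)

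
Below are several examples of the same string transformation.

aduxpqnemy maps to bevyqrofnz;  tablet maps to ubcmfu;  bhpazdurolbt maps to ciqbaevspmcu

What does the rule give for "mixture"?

njyuvsf

Each output is the input with this applied: shift every letter 1 place forward in the alphabet (wrapping around).
On "mixture" that produces "njyuvsf".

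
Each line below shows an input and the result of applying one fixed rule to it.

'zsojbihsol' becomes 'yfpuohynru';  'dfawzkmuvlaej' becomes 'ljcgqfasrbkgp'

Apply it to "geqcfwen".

kmiwcltk

The transformation: shift every letter 6 places forward in the alphabet (wrapping around), then swap each adjacent pair of characters (1↔2, 3↔4, ...).
For "geqcfwen", step one produces "mkwilckt"; step two turns that into "kmiwcltk".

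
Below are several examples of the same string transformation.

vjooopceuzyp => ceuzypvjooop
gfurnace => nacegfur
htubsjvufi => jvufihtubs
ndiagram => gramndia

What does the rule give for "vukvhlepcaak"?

Each output is the input with this applied: swap the front and back halves of the string.
"vukvhlepcaak" → "epcaakvukvhl".

epcaakvukvhl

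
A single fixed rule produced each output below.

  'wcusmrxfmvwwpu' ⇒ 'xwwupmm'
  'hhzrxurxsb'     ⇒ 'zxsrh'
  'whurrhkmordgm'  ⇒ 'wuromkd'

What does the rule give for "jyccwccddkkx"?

wkjdcc

What's happening: keep every other character starting from the first (positions 1st, 3rd, 5th, ...), then sort the characters into reverse alphabetical order.
On "jyccwccddkkx": the first step gives "jcwcdk", and the second then gives "wkjdcc".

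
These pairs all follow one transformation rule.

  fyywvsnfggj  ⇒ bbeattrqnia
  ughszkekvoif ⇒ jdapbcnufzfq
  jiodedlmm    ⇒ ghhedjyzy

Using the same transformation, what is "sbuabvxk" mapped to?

Looking at the pairs, the operation is to move the last 3 characters to the front (rotate right by 3), then shift every letter 5 places backward in the alphabet (wrapping around).
Applying both steps to "sbuabvxk": "vxksbuab", then "qsfnwpvw".

qsfnwpvw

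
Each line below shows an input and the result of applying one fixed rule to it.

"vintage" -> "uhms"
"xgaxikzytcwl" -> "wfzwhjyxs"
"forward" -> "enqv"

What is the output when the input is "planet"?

The transformation: shift every letter 1 place backward in the alphabet (wrapping around), then delete the last 3 characters.
For "planet", step one produces "okzmds"; step two turns that into "okz".

okz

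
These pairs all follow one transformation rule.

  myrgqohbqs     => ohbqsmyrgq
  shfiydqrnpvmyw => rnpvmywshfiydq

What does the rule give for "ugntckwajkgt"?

wajkgtugntck

Each output is the input with this applied: swap the front and back halves of the string.
Applying that to "ugntckwajkgt" gives "wajkgtugntck".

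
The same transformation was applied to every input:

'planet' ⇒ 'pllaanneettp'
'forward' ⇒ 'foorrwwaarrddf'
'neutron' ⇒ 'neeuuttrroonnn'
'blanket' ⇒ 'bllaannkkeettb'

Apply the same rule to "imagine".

The rule is to double every character, then move the first character to the end.
Applying that to "imagine" gives "immaaggiinneei".

immaaggiinneei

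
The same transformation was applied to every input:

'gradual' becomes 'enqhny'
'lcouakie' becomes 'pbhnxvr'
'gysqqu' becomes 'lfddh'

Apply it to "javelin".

niryva

The transformation: delete the first character, then shift every letter 13 places forward in the alphabet (wrapping around) — i.e. ROT13.
On "javelin": the first step gives "avelin", and the second then gives "niryva".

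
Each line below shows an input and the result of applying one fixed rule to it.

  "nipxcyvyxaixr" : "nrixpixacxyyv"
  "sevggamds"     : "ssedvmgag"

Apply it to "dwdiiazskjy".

What's happening: take characters alternately from the front and the back (1st, last, 2nd, 2nd-last, ...).
Applying that to "dwdiiazskjy" gives "dywjdkisiza".

dywjdkisiza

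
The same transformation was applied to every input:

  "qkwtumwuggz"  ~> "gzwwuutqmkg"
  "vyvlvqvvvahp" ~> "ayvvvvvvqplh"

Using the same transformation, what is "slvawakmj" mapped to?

The rule is to sort the characters into reverse alphabetical order, then move the last character to the front.
Applying both steps to "slvawakmj": "wvsmlkjaa", then "awvsmlkja".

awvsmlkja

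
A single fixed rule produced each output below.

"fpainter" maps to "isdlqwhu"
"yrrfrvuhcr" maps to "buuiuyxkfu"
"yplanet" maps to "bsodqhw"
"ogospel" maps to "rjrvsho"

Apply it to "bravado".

In each case the input is transformed by: shift every letter 3 places forward in the alphabet (wrapping around).
For "bravado" the result is "eudydgr".

eudydgr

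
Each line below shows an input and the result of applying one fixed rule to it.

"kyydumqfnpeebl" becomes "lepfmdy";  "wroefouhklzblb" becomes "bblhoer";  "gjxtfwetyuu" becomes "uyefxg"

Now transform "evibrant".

Rule — reverse the string, then keep every other character starting from the first (positions 1st, 3rd, 5th, ...).
On "evibrant": the first step gives "tnarbive", and the second then gives "tabv".

tabv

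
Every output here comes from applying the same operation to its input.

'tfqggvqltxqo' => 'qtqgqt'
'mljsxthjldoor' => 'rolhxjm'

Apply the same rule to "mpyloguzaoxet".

txauoym

The transformation: keep every other character starting from the first (positions 1st, 3rd, 5th, ...), then reverse the string.
"mpyloguzaoxet" → "myouaxt" → "txauoym".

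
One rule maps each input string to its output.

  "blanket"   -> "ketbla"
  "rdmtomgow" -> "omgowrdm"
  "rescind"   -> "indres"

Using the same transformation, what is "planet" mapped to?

etpla

The pattern: move the first 3 characters to the end (rotate left by 3), then delete the first character.
Applying that to "planet" gives "etpla".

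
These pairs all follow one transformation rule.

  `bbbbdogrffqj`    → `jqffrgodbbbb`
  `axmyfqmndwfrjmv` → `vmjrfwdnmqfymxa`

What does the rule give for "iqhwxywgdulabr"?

rbaludgwyxwhqi

The pattern: reverse the string.
Applying that to "iqhwxywgdulabr" gives "rbaludgwyxwhqi".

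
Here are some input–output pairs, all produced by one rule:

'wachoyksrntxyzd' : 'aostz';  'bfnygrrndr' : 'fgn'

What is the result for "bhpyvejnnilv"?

The rule is to keep one character in every 3, starting at position 2 (positions 2nd, 5th, 8th, ...).
"bhpyvejnnilv" → "hvnl".

hvnl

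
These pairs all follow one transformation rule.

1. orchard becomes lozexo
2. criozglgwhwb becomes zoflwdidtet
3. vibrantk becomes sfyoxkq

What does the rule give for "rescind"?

Each output is the input with this applied: shift every letter 3 places backward in the alphabet (wrapping around), then delete the last character.
Applying both steps to "rescind": "obpzfka", then "obpzfk".

obpzfk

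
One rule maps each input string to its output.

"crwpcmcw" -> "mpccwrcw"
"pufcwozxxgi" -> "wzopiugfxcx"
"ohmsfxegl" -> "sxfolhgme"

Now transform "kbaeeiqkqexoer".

Rule — take characters alternately from the front and the back (1st, last, 2nd, 2nd-last, ...), then move the last 3 characters to the front (rotate right by 3).
For "kbaeeiqkqexoer", step one produces "krbeaoexeeiqqk"; step two turns that into "qqkkrbeaoexeei".

qqkkrbeaoexeei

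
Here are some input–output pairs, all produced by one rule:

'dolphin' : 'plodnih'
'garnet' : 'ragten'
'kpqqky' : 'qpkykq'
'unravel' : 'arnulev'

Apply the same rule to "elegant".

Each output is the input with this applied: move the last 3 characters to the front (rotate right by 3), then reverse the string.
"elegant" → "anteleg" → "geletna".
(Check on "dolphin": → "hindolp" → "plodnih" ✓)

geletna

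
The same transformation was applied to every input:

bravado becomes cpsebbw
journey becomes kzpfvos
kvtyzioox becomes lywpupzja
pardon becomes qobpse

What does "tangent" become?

uuboofh

What's happening: shift every letter 1 place forward in the alphabet (wrapping around), then take characters alternately from the front and the back (1st, last, 2nd, 2nd-last, ...).
Working it through for "tangent": intermediate "ubohfou", final "uuboofh".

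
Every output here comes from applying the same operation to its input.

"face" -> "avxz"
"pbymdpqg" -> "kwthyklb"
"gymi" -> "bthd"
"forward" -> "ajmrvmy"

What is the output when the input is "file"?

adgz

The rule is to shift every letter 5 places backward in the alphabet (wrapping around).
On "file" that produces "adgz".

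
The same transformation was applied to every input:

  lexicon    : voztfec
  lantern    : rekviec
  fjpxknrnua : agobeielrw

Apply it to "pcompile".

The pattern: shift every letter 9 places backward in the alphabet (wrapping around), then move the first character to the end.
Working it through for "pcompile": intermediate "gtfdgzcv", final "tfdgzcvg".

tfdgzcvg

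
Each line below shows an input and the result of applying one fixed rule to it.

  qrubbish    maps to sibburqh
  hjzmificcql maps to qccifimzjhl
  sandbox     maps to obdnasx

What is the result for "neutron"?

ortuenn

Each output is the input with this applied: move the last character to the front, then reverse the string.
Starting from "neutron": after the first operation, "nneutro"; after the second, "ortuenn".
(Check on "sandbox": → "xsandbo" → "obdnasx" ✓)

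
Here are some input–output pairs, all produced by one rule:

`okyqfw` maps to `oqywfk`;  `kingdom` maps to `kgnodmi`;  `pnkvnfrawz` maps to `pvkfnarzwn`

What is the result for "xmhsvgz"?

xshgvzm

The pattern: swap each adjacent pair of characters (1↔2, 3↔4, ...), then move the first character to the end.
Working it through for "xmhsvgz": intermediate "mxshgvz", final "xshgvzm".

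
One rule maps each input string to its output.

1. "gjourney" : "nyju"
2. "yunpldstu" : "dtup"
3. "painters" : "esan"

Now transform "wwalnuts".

The rule is to keep every other character starting from the second (positions 2nd, 4th, 6th, ...), then move the last 2 characters to the front (rotate right by 2).
For "wwalnuts" the result is "uswl".

uswl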